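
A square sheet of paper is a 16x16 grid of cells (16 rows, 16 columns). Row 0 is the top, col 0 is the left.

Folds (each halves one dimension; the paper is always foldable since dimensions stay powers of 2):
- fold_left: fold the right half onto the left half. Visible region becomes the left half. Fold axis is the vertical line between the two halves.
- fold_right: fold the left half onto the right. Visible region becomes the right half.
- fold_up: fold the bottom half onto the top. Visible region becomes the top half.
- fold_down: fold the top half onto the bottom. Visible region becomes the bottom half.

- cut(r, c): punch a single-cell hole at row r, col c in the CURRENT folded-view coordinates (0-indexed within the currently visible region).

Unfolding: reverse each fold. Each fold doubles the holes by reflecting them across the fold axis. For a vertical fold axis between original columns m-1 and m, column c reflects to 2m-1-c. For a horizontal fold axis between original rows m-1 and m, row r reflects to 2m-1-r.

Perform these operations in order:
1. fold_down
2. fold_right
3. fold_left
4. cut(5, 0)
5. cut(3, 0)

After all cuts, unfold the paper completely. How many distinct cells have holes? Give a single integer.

Answer: 16

Derivation:
Op 1 fold_down: fold axis h@8; visible region now rows[8,16) x cols[0,16) = 8x16
Op 2 fold_right: fold axis v@8; visible region now rows[8,16) x cols[8,16) = 8x8
Op 3 fold_left: fold axis v@12; visible region now rows[8,16) x cols[8,12) = 8x4
Op 4 cut(5, 0): punch at orig (13,8); cuts so far [(13, 8)]; region rows[8,16) x cols[8,12) = 8x4
Op 5 cut(3, 0): punch at orig (11,8); cuts so far [(11, 8), (13, 8)]; region rows[8,16) x cols[8,12) = 8x4
Unfold 1 (reflect across v@12): 4 holes -> [(11, 8), (11, 15), (13, 8), (13, 15)]
Unfold 2 (reflect across v@8): 8 holes -> [(11, 0), (11, 7), (11, 8), (11, 15), (13, 0), (13, 7), (13, 8), (13, 15)]
Unfold 3 (reflect across h@8): 16 holes -> [(2, 0), (2, 7), (2, 8), (2, 15), (4, 0), (4, 7), (4, 8), (4, 15), (11, 0), (11, 7), (11, 8), (11, 15), (13, 0), (13, 7), (13, 8), (13, 15)]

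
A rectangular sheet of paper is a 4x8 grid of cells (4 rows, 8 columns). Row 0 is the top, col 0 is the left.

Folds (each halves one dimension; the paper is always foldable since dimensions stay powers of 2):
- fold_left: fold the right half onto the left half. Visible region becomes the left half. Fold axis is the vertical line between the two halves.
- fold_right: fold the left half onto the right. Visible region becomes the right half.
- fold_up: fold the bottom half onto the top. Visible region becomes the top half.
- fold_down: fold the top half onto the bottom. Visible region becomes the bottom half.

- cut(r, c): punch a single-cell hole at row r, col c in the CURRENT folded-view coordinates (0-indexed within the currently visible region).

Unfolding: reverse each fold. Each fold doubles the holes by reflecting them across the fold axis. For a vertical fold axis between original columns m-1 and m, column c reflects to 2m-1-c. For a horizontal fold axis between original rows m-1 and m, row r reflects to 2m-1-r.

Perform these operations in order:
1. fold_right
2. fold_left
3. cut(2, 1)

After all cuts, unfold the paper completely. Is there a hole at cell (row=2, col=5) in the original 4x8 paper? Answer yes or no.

Op 1 fold_right: fold axis v@4; visible region now rows[0,4) x cols[4,8) = 4x4
Op 2 fold_left: fold axis v@6; visible region now rows[0,4) x cols[4,6) = 4x2
Op 3 cut(2, 1): punch at orig (2,5); cuts so far [(2, 5)]; region rows[0,4) x cols[4,6) = 4x2
Unfold 1 (reflect across v@6): 2 holes -> [(2, 5), (2, 6)]
Unfold 2 (reflect across v@4): 4 holes -> [(2, 1), (2, 2), (2, 5), (2, 6)]
Holes: [(2, 1), (2, 2), (2, 5), (2, 6)]

Answer: yes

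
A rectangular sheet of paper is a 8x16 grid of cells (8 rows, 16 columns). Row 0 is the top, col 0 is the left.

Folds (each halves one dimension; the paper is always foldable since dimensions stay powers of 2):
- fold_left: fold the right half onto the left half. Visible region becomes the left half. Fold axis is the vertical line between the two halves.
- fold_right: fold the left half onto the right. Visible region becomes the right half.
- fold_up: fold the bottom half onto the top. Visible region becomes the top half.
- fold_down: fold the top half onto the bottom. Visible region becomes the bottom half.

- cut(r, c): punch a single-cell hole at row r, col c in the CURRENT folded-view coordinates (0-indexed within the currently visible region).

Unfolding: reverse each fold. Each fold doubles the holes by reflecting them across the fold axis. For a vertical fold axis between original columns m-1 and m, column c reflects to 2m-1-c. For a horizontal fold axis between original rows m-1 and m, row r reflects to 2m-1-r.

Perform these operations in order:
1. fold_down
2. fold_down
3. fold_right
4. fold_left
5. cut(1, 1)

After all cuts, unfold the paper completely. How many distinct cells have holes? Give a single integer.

Answer: 16

Derivation:
Op 1 fold_down: fold axis h@4; visible region now rows[4,8) x cols[0,16) = 4x16
Op 2 fold_down: fold axis h@6; visible region now rows[6,8) x cols[0,16) = 2x16
Op 3 fold_right: fold axis v@8; visible region now rows[6,8) x cols[8,16) = 2x8
Op 4 fold_left: fold axis v@12; visible region now rows[6,8) x cols[8,12) = 2x4
Op 5 cut(1, 1): punch at orig (7,9); cuts so far [(7, 9)]; region rows[6,8) x cols[8,12) = 2x4
Unfold 1 (reflect across v@12): 2 holes -> [(7, 9), (7, 14)]
Unfold 2 (reflect across v@8): 4 holes -> [(7, 1), (7, 6), (7, 9), (7, 14)]
Unfold 3 (reflect across h@6): 8 holes -> [(4, 1), (4, 6), (4, 9), (4, 14), (7, 1), (7, 6), (7, 9), (7, 14)]
Unfold 4 (reflect across h@4): 16 holes -> [(0, 1), (0, 6), (0, 9), (0, 14), (3, 1), (3, 6), (3, 9), (3, 14), (4, 1), (4, 6), (4, 9), (4, 14), (7, 1), (7, 6), (7, 9), (7, 14)]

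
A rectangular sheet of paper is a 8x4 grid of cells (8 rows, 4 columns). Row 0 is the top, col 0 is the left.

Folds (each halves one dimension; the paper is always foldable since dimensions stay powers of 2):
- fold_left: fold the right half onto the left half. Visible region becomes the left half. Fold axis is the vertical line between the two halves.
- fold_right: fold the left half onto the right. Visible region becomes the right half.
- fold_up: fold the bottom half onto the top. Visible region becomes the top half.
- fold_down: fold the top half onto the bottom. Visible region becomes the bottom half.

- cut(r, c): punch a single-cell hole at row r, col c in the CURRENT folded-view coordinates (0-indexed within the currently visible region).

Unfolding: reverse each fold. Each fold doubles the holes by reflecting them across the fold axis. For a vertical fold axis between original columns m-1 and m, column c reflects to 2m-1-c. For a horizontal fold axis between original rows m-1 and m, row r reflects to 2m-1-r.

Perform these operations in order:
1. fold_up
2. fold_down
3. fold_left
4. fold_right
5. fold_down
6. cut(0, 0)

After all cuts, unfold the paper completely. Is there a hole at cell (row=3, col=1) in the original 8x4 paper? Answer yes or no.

Op 1 fold_up: fold axis h@4; visible region now rows[0,4) x cols[0,4) = 4x4
Op 2 fold_down: fold axis h@2; visible region now rows[2,4) x cols[0,4) = 2x4
Op 3 fold_left: fold axis v@2; visible region now rows[2,4) x cols[0,2) = 2x2
Op 4 fold_right: fold axis v@1; visible region now rows[2,4) x cols[1,2) = 2x1
Op 5 fold_down: fold axis h@3; visible region now rows[3,4) x cols[1,2) = 1x1
Op 6 cut(0, 0): punch at orig (3,1); cuts so far [(3, 1)]; region rows[3,4) x cols[1,2) = 1x1
Unfold 1 (reflect across h@3): 2 holes -> [(2, 1), (3, 1)]
Unfold 2 (reflect across v@1): 4 holes -> [(2, 0), (2, 1), (3, 0), (3, 1)]
Unfold 3 (reflect across v@2): 8 holes -> [(2, 0), (2, 1), (2, 2), (2, 3), (3, 0), (3, 1), (3, 2), (3, 3)]
Unfold 4 (reflect across h@2): 16 holes -> [(0, 0), (0, 1), (0, 2), (0, 3), (1, 0), (1, 1), (1, 2), (1, 3), (2, 0), (2, 1), (2, 2), (2, 3), (3, 0), (3, 1), (3, 2), (3, 3)]
Unfold 5 (reflect across h@4): 32 holes -> [(0, 0), (0, 1), (0, 2), (0, 3), (1, 0), (1, 1), (1, 2), (1, 3), (2, 0), (2, 1), (2, 2), (2, 3), (3, 0), (3, 1), (3, 2), (3, 3), (4, 0), (4, 1), (4, 2), (4, 3), (5, 0), (5, 1), (5, 2), (5, 3), (6, 0), (6, 1), (6, 2), (6, 3), (7, 0), (7, 1), (7, 2), (7, 3)]
Holes: [(0, 0), (0, 1), (0, 2), (0, 3), (1, 0), (1, 1), (1, 2), (1, 3), (2, 0), (2, 1), (2, 2), (2, 3), (3, 0), (3, 1), (3, 2), (3, 3), (4, 0), (4, 1), (4, 2), (4, 3), (5, 0), (5, 1), (5, 2), (5, 3), (6, 0), (6, 1), (6, 2), (6, 3), (7, 0), (7, 1), (7, 2), (7, 3)]

Answer: yes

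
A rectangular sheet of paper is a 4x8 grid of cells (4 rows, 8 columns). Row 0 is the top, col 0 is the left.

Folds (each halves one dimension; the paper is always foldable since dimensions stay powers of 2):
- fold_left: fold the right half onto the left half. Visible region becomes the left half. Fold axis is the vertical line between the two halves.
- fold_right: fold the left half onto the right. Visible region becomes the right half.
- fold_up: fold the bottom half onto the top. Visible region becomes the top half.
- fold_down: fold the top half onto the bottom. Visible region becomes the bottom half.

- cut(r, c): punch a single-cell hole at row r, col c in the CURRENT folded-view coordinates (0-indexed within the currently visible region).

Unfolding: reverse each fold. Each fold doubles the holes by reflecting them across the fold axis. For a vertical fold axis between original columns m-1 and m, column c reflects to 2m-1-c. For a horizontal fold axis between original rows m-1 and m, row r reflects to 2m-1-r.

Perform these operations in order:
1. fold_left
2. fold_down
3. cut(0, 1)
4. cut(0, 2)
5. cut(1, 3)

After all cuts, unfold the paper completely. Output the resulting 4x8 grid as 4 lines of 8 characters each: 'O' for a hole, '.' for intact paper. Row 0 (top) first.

Answer: ...OO...
.OO..OO.
.OO..OO.
...OO...

Derivation:
Op 1 fold_left: fold axis v@4; visible region now rows[0,4) x cols[0,4) = 4x4
Op 2 fold_down: fold axis h@2; visible region now rows[2,4) x cols[0,4) = 2x4
Op 3 cut(0, 1): punch at orig (2,1); cuts so far [(2, 1)]; region rows[2,4) x cols[0,4) = 2x4
Op 4 cut(0, 2): punch at orig (2,2); cuts so far [(2, 1), (2, 2)]; region rows[2,4) x cols[0,4) = 2x4
Op 5 cut(1, 3): punch at orig (3,3); cuts so far [(2, 1), (2, 2), (3, 3)]; region rows[2,4) x cols[0,4) = 2x4
Unfold 1 (reflect across h@2): 6 holes -> [(0, 3), (1, 1), (1, 2), (2, 1), (2, 2), (3, 3)]
Unfold 2 (reflect across v@4): 12 holes -> [(0, 3), (0, 4), (1, 1), (1, 2), (1, 5), (1, 6), (2, 1), (2, 2), (2, 5), (2, 6), (3, 3), (3, 4)]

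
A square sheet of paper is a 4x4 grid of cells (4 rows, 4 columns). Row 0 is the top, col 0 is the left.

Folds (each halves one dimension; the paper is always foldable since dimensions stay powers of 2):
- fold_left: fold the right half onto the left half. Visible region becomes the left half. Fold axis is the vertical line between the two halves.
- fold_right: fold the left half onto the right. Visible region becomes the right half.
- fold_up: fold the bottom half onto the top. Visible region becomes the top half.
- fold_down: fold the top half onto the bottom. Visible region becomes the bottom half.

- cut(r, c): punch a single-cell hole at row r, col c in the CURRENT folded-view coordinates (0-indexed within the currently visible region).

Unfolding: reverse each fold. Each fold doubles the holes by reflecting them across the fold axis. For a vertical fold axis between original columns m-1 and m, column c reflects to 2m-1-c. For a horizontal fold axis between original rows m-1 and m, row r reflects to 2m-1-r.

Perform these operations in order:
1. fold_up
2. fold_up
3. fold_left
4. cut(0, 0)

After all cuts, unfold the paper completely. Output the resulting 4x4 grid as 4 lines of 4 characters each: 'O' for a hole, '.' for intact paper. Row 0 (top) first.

Answer: O..O
O..O
O..O
O..O

Derivation:
Op 1 fold_up: fold axis h@2; visible region now rows[0,2) x cols[0,4) = 2x4
Op 2 fold_up: fold axis h@1; visible region now rows[0,1) x cols[0,4) = 1x4
Op 3 fold_left: fold axis v@2; visible region now rows[0,1) x cols[0,2) = 1x2
Op 4 cut(0, 0): punch at orig (0,0); cuts so far [(0, 0)]; region rows[0,1) x cols[0,2) = 1x2
Unfold 1 (reflect across v@2): 2 holes -> [(0, 0), (0, 3)]
Unfold 2 (reflect across h@1): 4 holes -> [(0, 0), (0, 3), (1, 0), (1, 3)]
Unfold 3 (reflect across h@2): 8 holes -> [(0, 0), (0, 3), (1, 0), (1, 3), (2, 0), (2, 3), (3, 0), (3, 3)]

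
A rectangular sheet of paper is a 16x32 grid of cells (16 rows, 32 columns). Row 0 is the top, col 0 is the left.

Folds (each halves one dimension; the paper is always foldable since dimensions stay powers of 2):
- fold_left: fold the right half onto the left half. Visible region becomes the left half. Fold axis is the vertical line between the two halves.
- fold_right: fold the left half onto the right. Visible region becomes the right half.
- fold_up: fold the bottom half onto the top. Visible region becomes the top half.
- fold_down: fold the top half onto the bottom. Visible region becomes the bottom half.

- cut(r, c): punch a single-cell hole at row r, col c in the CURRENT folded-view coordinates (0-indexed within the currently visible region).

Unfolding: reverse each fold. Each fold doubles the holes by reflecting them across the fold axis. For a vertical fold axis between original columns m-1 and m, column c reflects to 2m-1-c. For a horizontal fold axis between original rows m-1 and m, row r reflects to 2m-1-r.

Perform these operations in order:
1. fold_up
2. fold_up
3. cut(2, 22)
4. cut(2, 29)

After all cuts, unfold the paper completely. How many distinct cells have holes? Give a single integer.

Answer: 8

Derivation:
Op 1 fold_up: fold axis h@8; visible region now rows[0,8) x cols[0,32) = 8x32
Op 2 fold_up: fold axis h@4; visible region now rows[0,4) x cols[0,32) = 4x32
Op 3 cut(2, 22): punch at orig (2,22); cuts so far [(2, 22)]; region rows[0,4) x cols[0,32) = 4x32
Op 4 cut(2, 29): punch at orig (2,29); cuts so far [(2, 22), (2, 29)]; region rows[0,4) x cols[0,32) = 4x32
Unfold 1 (reflect across h@4): 4 holes -> [(2, 22), (2, 29), (5, 22), (5, 29)]
Unfold 2 (reflect across h@8): 8 holes -> [(2, 22), (2, 29), (5, 22), (5, 29), (10, 22), (10, 29), (13, 22), (13, 29)]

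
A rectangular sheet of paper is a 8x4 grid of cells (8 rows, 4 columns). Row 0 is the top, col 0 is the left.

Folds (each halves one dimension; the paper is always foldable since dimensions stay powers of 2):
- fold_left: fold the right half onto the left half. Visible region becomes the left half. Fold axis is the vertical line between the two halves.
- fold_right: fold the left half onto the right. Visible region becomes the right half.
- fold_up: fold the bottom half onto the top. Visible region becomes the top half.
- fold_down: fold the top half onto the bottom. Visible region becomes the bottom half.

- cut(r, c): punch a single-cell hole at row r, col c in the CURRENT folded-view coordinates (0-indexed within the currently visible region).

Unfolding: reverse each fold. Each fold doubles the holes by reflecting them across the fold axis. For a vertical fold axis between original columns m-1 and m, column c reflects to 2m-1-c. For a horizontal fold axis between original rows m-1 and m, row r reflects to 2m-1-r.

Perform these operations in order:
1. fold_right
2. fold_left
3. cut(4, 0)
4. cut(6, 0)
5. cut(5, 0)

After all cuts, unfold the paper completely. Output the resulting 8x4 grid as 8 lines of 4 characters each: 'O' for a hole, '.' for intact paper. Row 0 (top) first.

Op 1 fold_right: fold axis v@2; visible region now rows[0,8) x cols[2,4) = 8x2
Op 2 fold_left: fold axis v@3; visible region now rows[0,8) x cols[2,3) = 8x1
Op 3 cut(4, 0): punch at orig (4,2); cuts so far [(4, 2)]; region rows[0,8) x cols[2,3) = 8x1
Op 4 cut(6, 0): punch at orig (6,2); cuts so far [(4, 2), (6, 2)]; region rows[0,8) x cols[2,3) = 8x1
Op 5 cut(5, 0): punch at orig (5,2); cuts so far [(4, 2), (5, 2), (6, 2)]; region rows[0,8) x cols[2,3) = 8x1
Unfold 1 (reflect across v@3): 6 holes -> [(4, 2), (4, 3), (5, 2), (5, 3), (6, 2), (6, 3)]
Unfold 2 (reflect across v@2): 12 holes -> [(4, 0), (4, 1), (4, 2), (4, 3), (5, 0), (5, 1), (5, 2), (5, 3), (6, 0), (6, 1), (6, 2), (6, 3)]

Answer: ....
....
....
....
OOOO
OOOO
OOOO
....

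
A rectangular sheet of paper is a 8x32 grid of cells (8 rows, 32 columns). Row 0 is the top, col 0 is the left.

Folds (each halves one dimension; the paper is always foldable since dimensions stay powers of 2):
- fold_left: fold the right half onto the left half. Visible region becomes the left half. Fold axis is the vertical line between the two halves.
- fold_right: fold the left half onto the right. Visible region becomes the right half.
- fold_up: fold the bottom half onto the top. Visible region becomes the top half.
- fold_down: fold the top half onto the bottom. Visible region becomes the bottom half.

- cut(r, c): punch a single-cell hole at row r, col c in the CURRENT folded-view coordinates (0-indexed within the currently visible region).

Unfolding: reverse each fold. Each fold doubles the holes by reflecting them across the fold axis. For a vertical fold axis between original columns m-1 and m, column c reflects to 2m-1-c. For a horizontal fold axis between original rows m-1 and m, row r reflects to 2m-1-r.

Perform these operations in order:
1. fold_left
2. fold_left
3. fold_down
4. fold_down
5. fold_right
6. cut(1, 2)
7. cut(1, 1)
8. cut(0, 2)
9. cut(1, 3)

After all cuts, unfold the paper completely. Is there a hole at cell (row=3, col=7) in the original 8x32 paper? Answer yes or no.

Answer: yes

Derivation:
Op 1 fold_left: fold axis v@16; visible region now rows[0,8) x cols[0,16) = 8x16
Op 2 fold_left: fold axis v@8; visible region now rows[0,8) x cols[0,8) = 8x8
Op 3 fold_down: fold axis h@4; visible region now rows[4,8) x cols[0,8) = 4x8
Op 4 fold_down: fold axis h@6; visible region now rows[6,8) x cols[0,8) = 2x8
Op 5 fold_right: fold axis v@4; visible region now rows[6,8) x cols[4,8) = 2x4
Op 6 cut(1, 2): punch at orig (7,6); cuts so far [(7, 6)]; region rows[6,8) x cols[4,8) = 2x4
Op 7 cut(1, 1): punch at orig (7,5); cuts so far [(7, 5), (7, 6)]; region rows[6,8) x cols[4,8) = 2x4
Op 8 cut(0, 2): punch at orig (6,6); cuts so far [(6, 6), (7, 5), (7, 6)]; region rows[6,8) x cols[4,8) = 2x4
Op 9 cut(1, 3): punch at orig (7,7); cuts so far [(6, 6), (7, 5), (7, 6), (7, 7)]; region rows[6,8) x cols[4,8) = 2x4
Unfold 1 (reflect across v@4): 8 holes -> [(6, 1), (6, 6), (7, 0), (7, 1), (7, 2), (7, 5), (7, 6), (7, 7)]
Unfold 2 (reflect across h@6): 16 holes -> [(4, 0), (4, 1), (4, 2), (4, 5), (4, 6), (4, 7), (5, 1), (5, 6), (6, 1), (6, 6), (7, 0), (7, 1), (7, 2), (7, 5), (7, 6), (7, 7)]
Unfold 3 (reflect across h@4): 32 holes -> [(0, 0), (0, 1), (0, 2), (0, 5), (0, 6), (0, 7), (1, 1), (1, 6), (2, 1), (2, 6), (3, 0), (3, 1), (3, 2), (3, 5), (3, 6), (3, 7), (4, 0), (4, 1), (4, 2), (4, 5), (4, 6), (4, 7), (5, 1), (5, 6), (6, 1), (6, 6), (7, 0), (7, 1), (7, 2), (7, 5), (7, 6), (7, 7)]
Unfold 4 (reflect across v@8): 64 holes -> [(0, 0), (0, 1), (0, 2), (0, 5), (0, 6), (0, 7), (0, 8), (0, 9), (0, 10), (0, 13), (0, 14), (0, 15), (1, 1), (1, 6), (1, 9), (1, 14), (2, 1), (2, 6), (2, 9), (2, 14), (3, 0), (3, 1), (3, 2), (3, 5), (3, 6), (3, 7), (3, 8), (3, 9), (3, 10), (3, 13), (3, 14), (3, 15), (4, 0), (4, 1), (4, 2), (4, 5), (4, 6), (4, 7), (4, 8), (4, 9), (4, 10), (4, 13), (4, 14), (4, 15), (5, 1), (5, 6), (5, 9), (5, 14), (6, 1), (6, 6), (6, 9), (6, 14), (7, 0), (7, 1), (7, 2), (7, 5), (7, 6), (7, 7), (7, 8), (7, 9), (7, 10), (7, 13), (7, 14), (7, 15)]
Unfold 5 (reflect across v@16): 128 holes -> [(0, 0), (0, 1), (0, 2), (0, 5), (0, 6), (0, 7), (0, 8), (0, 9), (0, 10), (0, 13), (0, 14), (0, 15), (0, 16), (0, 17), (0, 18), (0, 21), (0, 22), (0, 23), (0, 24), (0, 25), (0, 26), (0, 29), (0, 30), (0, 31), (1, 1), (1, 6), (1, 9), (1, 14), (1, 17), (1, 22), (1, 25), (1, 30), (2, 1), (2, 6), (2, 9), (2, 14), (2, 17), (2, 22), (2, 25), (2, 30), (3, 0), (3, 1), (3, 2), (3, 5), (3, 6), (3, 7), (3, 8), (3, 9), (3, 10), (3, 13), (3, 14), (3, 15), (3, 16), (3, 17), (3, 18), (3, 21), (3, 22), (3, 23), (3, 24), (3, 25), (3, 26), (3, 29), (3, 30), (3, 31), (4, 0), (4, 1), (4, 2), (4, 5), (4, 6), (4, 7), (4, 8), (4, 9), (4, 10), (4, 13), (4, 14), (4, 15), (4, 16), (4, 17), (4, 18), (4, 21), (4, 22), (4, 23), (4, 24), (4, 25), (4, 26), (4, 29), (4, 30), (4, 31), (5, 1), (5, 6), (5, 9), (5, 14), (5, 17), (5, 22), (5, 25), (5, 30), (6, 1), (6, 6), (6, 9), (6, 14), (6, 17), (6, 22), (6, 25), (6, 30), (7, 0), (7, 1), (7, 2), (7, 5), (7, 6), (7, 7), (7, 8), (7, 9), (7, 10), (7, 13), (7, 14), (7, 15), (7, 16), (7, 17), (7, 18), (7, 21), (7, 22), (7, 23), (7, 24), (7, 25), (7, 26), (7, 29), (7, 30), (7, 31)]
Holes: [(0, 0), (0, 1), (0, 2), (0, 5), (0, 6), (0, 7), (0, 8), (0, 9), (0, 10), (0, 13), (0, 14), (0, 15), (0, 16), (0, 17), (0, 18), (0, 21), (0, 22), (0, 23), (0, 24), (0, 25), (0, 26), (0, 29), (0, 30), (0, 31), (1, 1), (1, 6), (1, 9), (1, 14), (1, 17), (1, 22), (1, 25), (1, 30), (2, 1), (2, 6), (2, 9), (2, 14), (2, 17), (2, 22), (2, 25), (2, 30), (3, 0), (3, 1), (3, 2), (3, 5), (3, 6), (3, 7), (3, 8), (3, 9), (3, 10), (3, 13), (3, 14), (3, 15), (3, 16), (3, 17), (3, 18), (3, 21), (3, 22), (3, 23), (3, 24), (3, 25), (3, 26), (3, 29), (3, 30), (3, 31), (4, 0), (4, 1), (4, 2), (4, 5), (4, 6), (4, 7), (4, 8), (4, 9), (4, 10), (4, 13), (4, 14), (4, 15), (4, 16), (4, 17), (4, 18), (4, 21), (4, 22), (4, 23), (4, 24), (4, 25), (4, 26), (4, 29), (4, 30), (4, 31), (5, 1), (5, 6), (5, 9), (5, 14), (5, 17), (5, 22), (5, 25), (5, 30), (6, 1), (6, 6), (6, 9), (6, 14), (6, 17), (6, 22), (6, 25), (6, 30), (7, 0), (7, 1), (7, 2), (7, 5), (7, 6), (7, 7), (7, 8), (7, 9), (7, 10), (7, 13), (7, 14), (7, 15), (7, 16), (7, 17), (7, 18), (7, 21), (7, 22), (7, 23), (7, 24), (7, 25), (7, 26), (7, 29), (7, 30), (7, 31)]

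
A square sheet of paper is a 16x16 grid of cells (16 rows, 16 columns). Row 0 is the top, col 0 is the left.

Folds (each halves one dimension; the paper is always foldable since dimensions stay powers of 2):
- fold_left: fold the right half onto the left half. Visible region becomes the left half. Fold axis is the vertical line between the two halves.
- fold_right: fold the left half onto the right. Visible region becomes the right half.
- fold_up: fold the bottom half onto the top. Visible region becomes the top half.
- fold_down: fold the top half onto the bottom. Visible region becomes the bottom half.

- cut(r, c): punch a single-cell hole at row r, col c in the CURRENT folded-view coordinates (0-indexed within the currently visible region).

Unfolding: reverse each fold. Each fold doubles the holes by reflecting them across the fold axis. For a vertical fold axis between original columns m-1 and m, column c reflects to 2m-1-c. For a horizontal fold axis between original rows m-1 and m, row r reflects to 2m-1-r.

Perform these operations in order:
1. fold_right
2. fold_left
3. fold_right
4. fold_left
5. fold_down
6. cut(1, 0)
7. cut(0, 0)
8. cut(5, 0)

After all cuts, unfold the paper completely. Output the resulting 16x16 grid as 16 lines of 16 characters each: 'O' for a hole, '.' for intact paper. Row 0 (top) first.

Op 1 fold_right: fold axis v@8; visible region now rows[0,16) x cols[8,16) = 16x8
Op 2 fold_left: fold axis v@12; visible region now rows[0,16) x cols[8,12) = 16x4
Op 3 fold_right: fold axis v@10; visible region now rows[0,16) x cols[10,12) = 16x2
Op 4 fold_left: fold axis v@11; visible region now rows[0,16) x cols[10,11) = 16x1
Op 5 fold_down: fold axis h@8; visible region now rows[8,16) x cols[10,11) = 8x1
Op 6 cut(1, 0): punch at orig (9,10); cuts so far [(9, 10)]; region rows[8,16) x cols[10,11) = 8x1
Op 7 cut(0, 0): punch at orig (8,10); cuts so far [(8, 10), (9, 10)]; region rows[8,16) x cols[10,11) = 8x1
Op 8 cut(5, 0): punch at orig (13,10); cuts so far [(8, 10), (9, 10), (13, 10)]; region rows[8,16) x cols[10,11) = 8x1
Unfold 1 (reflect across h@8): 6 holes -> [(2, 10), (6, 10), (7, 10), (8, 10), (9, 10), (13, 10)]
Unfold 2 (reflect across v@11): 12 holes -> [(2, 10), (2, 11), (6, 10), (6, 11), (7, 10), (7, 11), (8, 10), (8, 11), (9, 10), (9, 11), (13, 10), (13, 11)]
Unfold 3 (reflect across v@10): 24 holes -> [(2, 8), (2, 9), (2, 10), (2, 11), (6, 8), (6, 9), (6, 10), (6, 11), (7, 8), (7, 9), (7, 10), (7, 11), (8, 8), (8, 9), (8, 10), (8, 11), (9, 8), (9, 9), (9, 10), (9, 11), (13, 8), (13, 9), (13, 10), (13, 11)]
Unfold 4 (reflect across v@12): 48 holes -> [(2, 8), (2, 9), (2, 10), (2, 11), (2, 12), (2, 13), (2, 14), (2, 15), (6, 8), (6, 9), (6, 10), (6, 11), (6, 12), (6, 13), (6, 14), (6, 15), (7, 8), (7, 9), (7, 10), (7, 11), (7, 12), (7, 13), (7, 14), (7, 15), (8, 8), (8, 9), (8, 10), (8, 11), (8, 12), (8, 13), (8, 14), (8, 15), (9, 8), (9, 9), (9, 10), (9, 11), (9, 12), (9, 13), (9, 14), (9, 15), (13, 8), (13, 9), (13, 10), (13, 11), (13, 12), (13, 13), (13, 14), (13, 15)]
Unfold 5 (reflect across v@8): 96 holes -> [(2, 0), (2, 1), (2, 2), (2, 3), (2, 4), (2, 5), (2, 6), (2, 7), (2, 8), (2, 9), (2, 10), (2, 11), (2, 12), (2, 13), (2, 14), (2, 15), (6, 0), (6, 1), (6, 2), (6, 3), (6, 4), (6, 5), (6, 6), (6, 7), (6, 8), (6, 9), (6, 10), (6, 11), (6, 12), (6, 13), (6, 14), (6, 15), (7, 0), (7, 1), (7, 2), (7, 3), (7, 4), (7, 5), (7, 6), (7, 7), (7, 8), (7, 9), (7, 10), (7, 11), (7, 12), (7, 13), (7, 14), (7, 15), (8, 0), (8, 1), (8, 2), (8, 3), (8, 4), (8, 5), (8, 6), (8, 7), (8, 8), (8, 9), (8, 10), (8, 11), (8, 12), (8, 13), (8, 14), (8, 15), (9, 0), (9, 1), (9, 2), (9, 3), (9, 4), (9, 5), (9, 6), (9, 7), (9, 8), (9, 9), (9, 10), (9, 11), (9, 12), (9, 13), (9, 14), (9, 15), (13, 0), (13, 1), (13, 2), (13, 3), (13, 4), (13, 5), (13, 6), (13, 7), (13, 8), (13, 9), (13, 10), (13, 11), (13, 12), (13, 13), (13, 14), (13, 15)]

Answer: ................
................
OOOOOOOOOOOOOOOO
................
................
................
OOOOOOOOOOOOOOOO
OOOOOOOOOOOOOOOO
OOOOOOOOOOOOOOOO
OOOOOOOOOOOOOOOO
................
................
................
OOOOOOOOOOOOOOOO
................
................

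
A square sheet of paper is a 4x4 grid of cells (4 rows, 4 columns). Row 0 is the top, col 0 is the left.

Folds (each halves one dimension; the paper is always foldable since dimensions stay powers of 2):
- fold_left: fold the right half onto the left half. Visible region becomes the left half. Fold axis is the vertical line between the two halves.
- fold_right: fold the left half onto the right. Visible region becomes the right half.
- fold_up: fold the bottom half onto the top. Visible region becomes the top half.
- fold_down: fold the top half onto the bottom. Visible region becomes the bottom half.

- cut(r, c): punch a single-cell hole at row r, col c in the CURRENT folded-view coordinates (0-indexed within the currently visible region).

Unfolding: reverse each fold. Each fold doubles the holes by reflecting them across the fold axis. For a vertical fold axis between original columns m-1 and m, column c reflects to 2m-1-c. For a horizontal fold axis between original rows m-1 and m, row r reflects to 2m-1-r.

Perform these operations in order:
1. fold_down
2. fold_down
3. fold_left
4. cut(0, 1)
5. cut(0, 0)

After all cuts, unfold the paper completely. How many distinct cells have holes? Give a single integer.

Answer: 16

Derivation:
Op 1 fold_down: fold axis h@2; visible region now rows[2,4) x cols[0,4) = 2x4
Op 2 fold_down: fold axis h@3; visible region now rows[3,4) x cols[0,4) = 1x4
Op 3 fold_left: fold axis v@2; visible region now rows[3,4) x cols[0,2) = 1x2
Op 4 cut(0, 1): punch at orig (3,1); cuts so far [(3, 1)]; region rows[3,4) x cols[0,2) = 1x2
Op 5 cut(0, 0): punch at orig (3,0); cuts so far [(3, 0), (3, 1)]; region rows[3,4) x cols[0,2) = 1x2
Unfold 1 (reflect across v@2): 4 holes -> [(3, 0), (3, 1), (3, 2), (3, 3)]
Unfold 2 (reflect across h@3): 8 holes -> [(2, 0), (2, 1), (2, 2), (2, 3), (3, 0), (3, 1), (3, 2), (3, 3)]
Unfold 3 (reflect across h@2): 16 holes -> [(0, 0), (0, 1), (0, 2), (0, 3), (1, 0), (1, 1), (1, 2), (1, 3), (2, 0), (2, 1), (2, 2), (2, 3), (3, 0), (3, 1), (3, 2), (3, 3)]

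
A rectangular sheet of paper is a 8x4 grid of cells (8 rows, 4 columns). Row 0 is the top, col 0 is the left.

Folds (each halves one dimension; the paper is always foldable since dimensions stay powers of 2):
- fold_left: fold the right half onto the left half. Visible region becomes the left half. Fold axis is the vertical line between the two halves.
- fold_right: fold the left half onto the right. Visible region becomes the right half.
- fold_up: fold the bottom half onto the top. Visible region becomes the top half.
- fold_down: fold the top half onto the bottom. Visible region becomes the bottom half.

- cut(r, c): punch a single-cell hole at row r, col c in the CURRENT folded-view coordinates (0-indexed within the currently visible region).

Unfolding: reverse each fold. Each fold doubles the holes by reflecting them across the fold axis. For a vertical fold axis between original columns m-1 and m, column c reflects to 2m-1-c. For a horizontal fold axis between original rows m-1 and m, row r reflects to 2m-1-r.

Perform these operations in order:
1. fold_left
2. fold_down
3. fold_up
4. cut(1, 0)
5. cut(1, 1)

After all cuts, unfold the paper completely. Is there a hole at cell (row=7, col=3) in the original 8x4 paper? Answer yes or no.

Answer: no

Derivation:
Op 1 fold_left: fold axis v@2; visible region now rows[0,8) x cols[0,2) = 8x2
Op 2 fold_down: fold axis h@4; visible region now rows[4,8) x cols[0,2) = 4x2
Op 3 fold_up: fold axis h@6; visible region now rows[4,6) x cols[0,2) = 2x2
Op 4 cut(1, 0): punch at orig (5,0); cuts so far [(5, 0)]; region rows[4,6) x cols[0,2) = 2x2
Op 5 cut(1, 1): punch at orig (5,1); cuts so far [(5, 0), (5, 1)]; region rows[4,6) x cols[0,2) = 2x2
Unfold 1 (reflect across h@6): 4 holes -> [(5, 0), (5, 1), (6, 0), (6, 1)]
Unfold 2 (reflect across h@4): 8 holes -> [(1, 0), (1, 1), (2, 0), (2, 1), (5, 0), (5, 1), (6, 0), (6, 1)]
Unfold 3 (reflect across v@2): 16 holes -> [(1, 0), (1, 1), (1, 2), (1, 3), (2, 0), (2, 1), (2, 2), (2, 3), (5, 0), (5, 1), (5, 2), (5, 3), (6, 0), (6, 1), (6, 2), (6, 3)]
Holes: [(1, 0), (1, 1), (1, 2), (1, 3), (2, 0), (2, 1), (2, 2), (2, 3), (5, 0), (5, 1), (5, 2), (5, 3), (6, 0), (6, 1), (6, 2), (6, 3)]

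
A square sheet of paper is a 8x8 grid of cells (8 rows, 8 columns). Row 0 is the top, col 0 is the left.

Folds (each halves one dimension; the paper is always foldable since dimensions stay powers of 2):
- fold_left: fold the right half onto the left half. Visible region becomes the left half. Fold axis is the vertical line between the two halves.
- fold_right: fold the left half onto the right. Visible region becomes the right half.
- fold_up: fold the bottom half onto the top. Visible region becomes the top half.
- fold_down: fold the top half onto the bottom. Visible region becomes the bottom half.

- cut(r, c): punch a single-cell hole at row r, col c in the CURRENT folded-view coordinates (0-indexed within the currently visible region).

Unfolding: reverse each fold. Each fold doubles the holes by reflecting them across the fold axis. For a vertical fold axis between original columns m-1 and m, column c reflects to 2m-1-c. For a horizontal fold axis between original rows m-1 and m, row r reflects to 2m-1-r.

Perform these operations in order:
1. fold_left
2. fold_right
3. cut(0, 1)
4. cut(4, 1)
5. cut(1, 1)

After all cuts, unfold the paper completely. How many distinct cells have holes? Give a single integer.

Op 1 fold_left: fold axis v@4; visible region now rows[0,8) x cols[0,4) = 8x4
Op 2 fold_right: fold axis v@2; visible region now rows[0,8) x cols[2,4) = 8x2
Op 3 cut(0, 1): punch at orig (0,3); cuts so far [(0, 3)]; region rows[0,8) x cols[2,4) = 8x2
Op 4 cut(4, 1): punch at orig (4,3); cuts so far [(0, 3), (4, 3)]; region rows[0,8) x cols[2,4) = 8x2
Op 5 cut(1, 1): punch at orig (1,3); cuts so far [(0, 3), (1, 3), (4, 3)]; region rows[0,8) x cols[2,4) = 8x2
Unfold 1 (reflect across v@2): 6 holes -> [(0, 0), (0, 3), (1, 0), (1, 3), (4, 0), (4, 3)]
Unfold 2 (reflect across v@4): 12 holes -> [(0, 0), (0, 3), (0, 4), (0, 7), (1, 0), (1, 3), (1, 4), (1, 7), (4, 0), (4, 3), (4, 4), (4, 7)]

Answer: 12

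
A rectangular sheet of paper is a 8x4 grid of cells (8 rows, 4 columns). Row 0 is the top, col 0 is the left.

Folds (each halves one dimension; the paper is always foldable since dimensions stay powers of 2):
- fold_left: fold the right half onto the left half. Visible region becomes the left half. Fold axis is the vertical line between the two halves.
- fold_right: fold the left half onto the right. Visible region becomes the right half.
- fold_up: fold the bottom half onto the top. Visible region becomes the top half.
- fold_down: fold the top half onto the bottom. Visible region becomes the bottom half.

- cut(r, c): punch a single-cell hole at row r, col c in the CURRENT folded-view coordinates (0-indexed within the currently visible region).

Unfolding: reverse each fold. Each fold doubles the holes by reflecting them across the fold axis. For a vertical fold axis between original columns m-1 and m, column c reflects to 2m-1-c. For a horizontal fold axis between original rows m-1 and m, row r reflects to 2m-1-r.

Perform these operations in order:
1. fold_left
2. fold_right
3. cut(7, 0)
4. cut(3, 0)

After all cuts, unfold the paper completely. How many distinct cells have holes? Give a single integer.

Answer: 8

Derivation:
Op 1 fold_left: fold axis v@2; visible region now rows[0,8) x cols[0,2) = 8x2
Op 2 fold_right: fold axis v@1; visible region now rows[0,8) x cols[1,2) = 8x1
Op 3 cut(7, 0): punch at orig (7,1); cuts so far [(7, 1)]; region rows[0,8) x cols[1,2) = 8x1
Op 4 cut(3, 0): punch at orig (3,1); cuts so far [(3, 1), (7, 1)]; region rows[0,8) x cols[1,2) = 8x1
Unfold 1 (reflect across v@1): 4 holes -> [(3, 0), (3, 1), (7, 0), (7, 1)]
Unfold 2 (reflect across v@2): 8 holes -> [(3, 0), (3, 1), (3, 2), (3, 3), (7, 0), (7, 1), (7, 2), (7, 3)]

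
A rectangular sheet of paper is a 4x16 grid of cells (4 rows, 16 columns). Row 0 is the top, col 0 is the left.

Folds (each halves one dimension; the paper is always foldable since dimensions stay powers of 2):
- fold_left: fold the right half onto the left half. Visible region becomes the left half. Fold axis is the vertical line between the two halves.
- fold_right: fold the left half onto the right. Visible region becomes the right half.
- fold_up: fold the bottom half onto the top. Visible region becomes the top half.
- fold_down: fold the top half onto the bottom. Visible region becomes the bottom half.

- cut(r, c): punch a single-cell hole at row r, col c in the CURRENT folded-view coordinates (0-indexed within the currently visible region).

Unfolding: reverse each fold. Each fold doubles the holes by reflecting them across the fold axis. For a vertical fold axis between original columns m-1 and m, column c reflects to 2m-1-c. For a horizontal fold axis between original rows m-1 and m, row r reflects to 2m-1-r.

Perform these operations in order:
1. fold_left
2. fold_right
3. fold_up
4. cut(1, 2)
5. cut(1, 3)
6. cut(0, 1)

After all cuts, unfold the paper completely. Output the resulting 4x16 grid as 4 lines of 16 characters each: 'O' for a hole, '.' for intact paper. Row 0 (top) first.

Answer: ..O..O....O..O..
OO....OOOO....OO
OO....OOOO....OO
..O..O....O..O..

Derivation:
Op 1 fold_left: fold axis v@8; visible region now rows[0,4) x cols[0,8) = 4x8
Op 2 fold_right: fold axis v@4; visible region now rows[0,4) x cols[4,8) = 4x4
Op 3 fold_up: fold axis h@2; visible region now rows[0,2) x cols[4,8) = 2x4
Op 4 cut(1, 2): punch at orig (1,6); cuts so far [(1, 6)]; region rows[0,2) x cols[4,8) = 2x4
Op 5 cut(1, 3): punch at orig (1,7); cuts so far [(1, 6), (1, 7)]; region rows[0,2) x cols[4,8) = 2x4
Op 6 cut(0, 1): punch at orig (0,5); cuts so far [(0, 5), (1, 6), (1, 7)]; region rows[0,2) x cols[4,8) = 2x4
Unfold 1 (reflect across h@2): 6 holes -> [(0, 5), (1, 6), (1, 7), (2, 6), (2, 7), (3, 5)]
Unfold 2 (reflect across v@4): 12 holes -> [(0, 2), (0, 5), (1, 0), (1, 1), (1, 6), (1, 7), (2, 0), (2, 1), (2, 6), (2, 7), (3, 2), (3, 5)]
Unfold 3 (reflect across v@8): 24 holes -> [(0, 2), (0, 5), (0, 10), (0, 13), (1, 0), (1, 1), (1, 6), (1, 7), (1, 8), (1, 9), (1, 14), (1, 15), (2, 0), (2, 1), (2, 6), (2, 7), (2, 8), (2, 9), (2, 14), (2, 15), (3, 2), (3, 5), (3, 10), (3, 13)]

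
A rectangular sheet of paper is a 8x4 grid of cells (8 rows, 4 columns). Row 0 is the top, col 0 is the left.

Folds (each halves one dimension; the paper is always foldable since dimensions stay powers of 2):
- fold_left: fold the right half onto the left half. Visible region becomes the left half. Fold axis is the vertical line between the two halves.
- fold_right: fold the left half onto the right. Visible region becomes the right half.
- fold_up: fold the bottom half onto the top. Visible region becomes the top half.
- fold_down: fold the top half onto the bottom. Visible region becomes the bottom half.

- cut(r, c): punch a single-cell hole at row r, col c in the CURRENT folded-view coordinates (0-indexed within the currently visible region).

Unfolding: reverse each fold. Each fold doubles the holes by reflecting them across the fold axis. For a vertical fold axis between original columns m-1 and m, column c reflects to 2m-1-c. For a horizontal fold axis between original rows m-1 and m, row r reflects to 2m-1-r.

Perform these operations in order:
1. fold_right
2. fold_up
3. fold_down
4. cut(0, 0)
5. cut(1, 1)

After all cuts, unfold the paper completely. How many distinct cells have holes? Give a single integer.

Answer: 16

Derivation:
Op 1 fold_right: fold axis v@2; visible region now rows[0,8) x cols[2,4) = 8x2
Op 2 fold_up: fold axis h@4; visible region now rows[0,4) x cols[2,4) = 4x2
Op 3 fold_down: fold axis h@2; visible region now rows[2,4) x cols[2,4) = 2x2
Op 4 cut(0, 0): punch at orig (2,2); cuts so far [(2, 2)]; region rows[2,4) x cols[2,4) = 2x2
Op 5 cut(1, 1): punch at orig (3,3); cuts so far [(2, 2), (3, 3)]; region rows[2,4) x cols[2,4) = 2x2
Unfold 1 (reflect across h@2): 4 holes -> [(0, 3), (1, 2), (2, 2), (3, 3)]
Unfold 2 (reflect across h@4): 8 holes -> [(0, 3), (1, 2), (2, 2), (3, 3), (4, 3), (5, 2), (6, 2), (7, 3)]
Unfold 3 (reflect across v@2): 16 holes -> [(0, 0), (0, 3), (1, 1), (1, 2), (2, 1), (2, 2), (3, 0), (3, 3), (4, 0), (4, 3), (5, 1), (5, 2), (6, 1), (6, 2), (7, 0), (7, 3)]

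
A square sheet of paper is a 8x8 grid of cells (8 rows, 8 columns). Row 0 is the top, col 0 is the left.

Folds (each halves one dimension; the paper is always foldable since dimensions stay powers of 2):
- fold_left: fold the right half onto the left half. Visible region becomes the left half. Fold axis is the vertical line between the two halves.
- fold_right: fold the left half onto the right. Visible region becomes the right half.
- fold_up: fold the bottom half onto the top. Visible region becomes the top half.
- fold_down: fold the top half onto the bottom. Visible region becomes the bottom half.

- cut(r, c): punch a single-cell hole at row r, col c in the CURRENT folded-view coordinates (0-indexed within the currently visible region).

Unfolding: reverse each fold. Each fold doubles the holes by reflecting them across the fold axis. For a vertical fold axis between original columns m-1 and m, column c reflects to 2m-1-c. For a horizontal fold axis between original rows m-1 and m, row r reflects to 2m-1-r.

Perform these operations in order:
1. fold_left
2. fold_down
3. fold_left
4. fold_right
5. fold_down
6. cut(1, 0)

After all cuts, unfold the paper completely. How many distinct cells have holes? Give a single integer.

Op 1 fold_left: fold axis v@4; visible region now rows[0,8) x cols[0,4) = 8x4
Op 2 fold_down: fold axis h@4; visible region now rows[4,8) x cols[0,4) = 4x4
Op 3 fold_left: fold axis v@2; visible region now rows[4,8) x cols[0,2) = 4x2
Op 4 fold_right: fold axis v@1; visible region now rows[4,8) x cols[1,2) = 4x1
Op 5 fold_down: fold axis h@6; visible region now rows[6,8) x cols[1,2) = 2x1
Op 6 cut(1, 0): punch at orig (7,1); cuts so far [(7, 1)]; region rows[6,8) x cols[1,2) = 2x1
Unfold 1 (reflect across h@6): 2 holes -> [(4, 1), (7, 1)]
Unfold 2 (reflect across v@1): 4 holes -> [(4, 0), (4, 1), (7, 0), (7, 1)]
Unfold 3 (reflect across v@2): 8 holes -> [(4, 0), (4, 1), (4, 2), (4, 3), (7, 0), (7, 1), (7, 2), (7, 3)]
Unfold 4 (reflect across h@4): 16 holes -> [(0, 0), (0, 1), (0, 2), (0, 3), (3, 0), (3, 1), (3, 2), (3, 3), (4, 0), (4, 1), (4, 2), (4, 3), (7, 0), (7, 1), (7, 2), (7, 3)]
Unfold 5 (reflect across v@4): 32 holes -> [(0, 0), (0, 1), (0, 2), (0, 3), (0, 4), (0, 5), (0, 6), (0, 7), (3, 0), (3, 1), (3, 2), (3, 3), (3, 4), (3, 5), (3, 6), (3, 7), (4, 0), (4, 1), (4, 2), (4, 3), (4, 4), (4, 5), (4, 6), (4, 7), (7, 0), (7, 1), (7, 2), (7, 3), (7, 4), (7, 5), (7, 6), (7, 7)]

Answer: 32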